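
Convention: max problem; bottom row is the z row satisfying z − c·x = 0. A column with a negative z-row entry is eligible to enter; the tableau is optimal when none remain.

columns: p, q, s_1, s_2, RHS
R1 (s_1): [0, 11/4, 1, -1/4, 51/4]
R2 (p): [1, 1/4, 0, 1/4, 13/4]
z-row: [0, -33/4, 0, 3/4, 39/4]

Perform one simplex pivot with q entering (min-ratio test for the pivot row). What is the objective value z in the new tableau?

Ratio test on column q — row 1: (51/4)/(11/4) = 51/11; row 2: (13/4)/(1/4) = 13. Minimum is 51/11 at row 1 (s_1 leaves); pivot element 11/4.
Pivot on row 1; the z-row RHS becomes 39/4 − (-33/4)·(51/11) = 48.

48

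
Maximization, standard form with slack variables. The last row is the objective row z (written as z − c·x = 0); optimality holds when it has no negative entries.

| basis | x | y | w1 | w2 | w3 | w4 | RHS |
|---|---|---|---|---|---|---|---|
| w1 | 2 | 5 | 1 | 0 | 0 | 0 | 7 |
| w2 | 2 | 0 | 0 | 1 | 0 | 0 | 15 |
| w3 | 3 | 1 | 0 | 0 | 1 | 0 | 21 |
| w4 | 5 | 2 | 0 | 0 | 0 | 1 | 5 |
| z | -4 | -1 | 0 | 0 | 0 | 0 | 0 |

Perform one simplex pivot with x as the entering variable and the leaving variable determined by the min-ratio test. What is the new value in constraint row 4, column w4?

Ratio test on column x — row 1: 7/2 = 7/2; row 2: 15/2 = 15/2; row 3: 21/3 = 7; row 4: 5/5 = 1. Minimum is 1 at row 4 (w4 leaves); pivot element 5.
Divide row 4 by 5; eliminate column x from the other rows.
In the new row 4, the w4 entry is the old entry divided by the pivot: 1/5 = 1/5.

1/5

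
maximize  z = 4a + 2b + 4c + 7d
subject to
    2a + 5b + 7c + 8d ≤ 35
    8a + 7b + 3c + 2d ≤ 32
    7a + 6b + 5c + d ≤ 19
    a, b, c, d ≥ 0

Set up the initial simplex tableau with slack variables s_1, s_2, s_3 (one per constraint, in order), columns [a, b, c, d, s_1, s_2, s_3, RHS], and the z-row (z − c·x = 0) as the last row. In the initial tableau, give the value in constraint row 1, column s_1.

1

Slack s_1 belongs to constraint 1; its column is the unit vector e_1, so the entry in row 1 is 1.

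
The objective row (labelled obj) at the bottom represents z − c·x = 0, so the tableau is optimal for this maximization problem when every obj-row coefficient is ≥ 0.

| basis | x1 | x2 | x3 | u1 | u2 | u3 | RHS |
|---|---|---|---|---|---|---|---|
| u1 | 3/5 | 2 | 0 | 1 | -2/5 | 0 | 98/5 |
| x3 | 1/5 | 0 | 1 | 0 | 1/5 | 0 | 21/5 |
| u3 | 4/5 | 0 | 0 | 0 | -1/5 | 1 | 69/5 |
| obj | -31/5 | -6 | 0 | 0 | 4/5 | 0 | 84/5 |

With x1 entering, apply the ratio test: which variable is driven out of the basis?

u3

Column x1 entries and ratios — u1: (98/5)/(3/5) = 98/3; x3: (21/5)/(1/5) = 21; u3: (69/5)/(4/5) = 69/4.
Smallest ratio is 69/4 in the row of u3, so u3 leaves.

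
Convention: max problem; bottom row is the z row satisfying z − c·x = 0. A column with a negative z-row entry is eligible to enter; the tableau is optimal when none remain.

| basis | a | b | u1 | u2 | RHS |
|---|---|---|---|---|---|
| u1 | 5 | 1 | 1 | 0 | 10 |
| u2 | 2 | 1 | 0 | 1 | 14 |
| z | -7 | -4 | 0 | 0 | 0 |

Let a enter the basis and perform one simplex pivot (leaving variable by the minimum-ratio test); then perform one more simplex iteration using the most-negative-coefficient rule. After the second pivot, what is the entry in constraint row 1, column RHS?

Ratio test on column a — row 1: 10/5 = 2; row 2: 14/2 = 7. Minimum is 2 at row 1 (u1 leaves); pivot element 5.
Divide row 1 by 5; eliminate column a from the other rows.
Second iteration: most negative z-row entry is -13/5 in column b, so b enters.
Ratio test on column b — row 1: 2/(1/5) = 10; row 2: 10/(3/5) = 50/3. Minimum is 10 at row 1 (a leaves); pivot element 1/5.
Divide row 1 by 1/5; eliminate column b from the other rows.
After both pivots, the entry at constraint row 1, column RHS is 10.

10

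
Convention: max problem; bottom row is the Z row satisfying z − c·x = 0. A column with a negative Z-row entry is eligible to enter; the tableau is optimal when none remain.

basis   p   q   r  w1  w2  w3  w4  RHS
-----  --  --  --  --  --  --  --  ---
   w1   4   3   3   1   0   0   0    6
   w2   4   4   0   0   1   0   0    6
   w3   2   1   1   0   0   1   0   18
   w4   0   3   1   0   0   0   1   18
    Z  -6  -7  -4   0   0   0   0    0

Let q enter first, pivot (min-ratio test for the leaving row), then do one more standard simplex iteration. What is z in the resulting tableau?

Ratio test on column q — row 1: 6/3 = 2; row 2: 6/4 = 3/2; row 3: 18/1 = 18; row 4: 18/3 = 6. Minimum is 3/2 at row 2 (w2 leaves); pivot element 4.
Pivot on row 2; the Z-row RHS becomes 0 − (-7)·(3/2) = 21/2.
Next entering variable (most negative Z-row entry -4): r.
Ratio test on column r — row 1: (3/2)/3 = 1/2; row 2: entry 0 ≤ 0; row 3: (33/2)/1 = 33/2; row 4: (27/2)/1 = 27/2. Minimum is 1/2 at row 1 (w1 leaves); pivot element 3.
After the second pivot the Z-row RHS is 21/2 − (-4)·(1/2) = 25/2.

25/2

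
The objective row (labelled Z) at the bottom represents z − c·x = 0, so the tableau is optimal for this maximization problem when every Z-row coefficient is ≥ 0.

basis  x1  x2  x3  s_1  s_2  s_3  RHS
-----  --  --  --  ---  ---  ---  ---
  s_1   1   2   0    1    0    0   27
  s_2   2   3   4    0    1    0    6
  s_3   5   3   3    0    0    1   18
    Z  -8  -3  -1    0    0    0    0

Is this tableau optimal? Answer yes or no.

The Z-row has a negative entry -8 in column x1, so it is not optimal.

no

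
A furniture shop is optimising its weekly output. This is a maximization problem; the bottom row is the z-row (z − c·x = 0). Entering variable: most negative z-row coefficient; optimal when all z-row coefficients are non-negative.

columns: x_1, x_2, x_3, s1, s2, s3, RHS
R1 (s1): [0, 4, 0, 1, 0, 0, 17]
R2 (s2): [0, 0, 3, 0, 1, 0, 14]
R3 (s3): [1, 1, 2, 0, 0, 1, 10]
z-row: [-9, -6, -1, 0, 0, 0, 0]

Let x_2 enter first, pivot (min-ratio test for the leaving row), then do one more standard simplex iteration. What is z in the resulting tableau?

Ratio test on column x_2 — row 1: 17/4 = 17/4; row 2: entry 0 ≤ 0; row 3: 10/1 = 10. Minimum is 17/4 at row 1 (s1 leaves); pivot element 4.
Pivot on row 1; the z-row RHS becomes 0 − (-6)·(17/4) = 51/2.
Next entering variable (most negative z-row entry -9): x_1.
Ratio test on column x_1 — row 1: entry 0 ≤ 0; row 2: entry 0 ≤ 0; row 3: (23/4)/1 = 23/4. Minimum is 23/4 at row 3 (s3 leaves); pivot element 1.
After the second pivot the z-row RHS is 51/2 − (-9)·(23/4) = 309/4.

309/4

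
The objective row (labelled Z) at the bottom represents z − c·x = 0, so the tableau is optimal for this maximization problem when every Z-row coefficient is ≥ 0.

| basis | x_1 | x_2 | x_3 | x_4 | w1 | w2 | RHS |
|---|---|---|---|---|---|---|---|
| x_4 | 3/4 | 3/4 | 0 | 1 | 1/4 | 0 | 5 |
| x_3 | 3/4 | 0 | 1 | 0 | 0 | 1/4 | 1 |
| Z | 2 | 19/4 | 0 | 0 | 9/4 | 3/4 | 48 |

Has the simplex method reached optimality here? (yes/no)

yes

Every Z-row coefficient is ≥ 0, so the tableau is optimal.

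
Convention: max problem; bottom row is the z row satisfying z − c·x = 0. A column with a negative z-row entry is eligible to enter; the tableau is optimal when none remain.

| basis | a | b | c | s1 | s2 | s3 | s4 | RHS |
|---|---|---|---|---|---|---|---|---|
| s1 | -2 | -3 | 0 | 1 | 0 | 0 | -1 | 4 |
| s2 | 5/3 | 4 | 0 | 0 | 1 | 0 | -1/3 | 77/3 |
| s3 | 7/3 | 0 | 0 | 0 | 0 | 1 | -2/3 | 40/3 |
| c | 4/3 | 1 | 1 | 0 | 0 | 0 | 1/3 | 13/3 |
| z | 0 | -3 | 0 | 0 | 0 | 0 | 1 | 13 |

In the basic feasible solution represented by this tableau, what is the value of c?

13/3

c is basic (row 4); its value is the RHS of that row, 13/3.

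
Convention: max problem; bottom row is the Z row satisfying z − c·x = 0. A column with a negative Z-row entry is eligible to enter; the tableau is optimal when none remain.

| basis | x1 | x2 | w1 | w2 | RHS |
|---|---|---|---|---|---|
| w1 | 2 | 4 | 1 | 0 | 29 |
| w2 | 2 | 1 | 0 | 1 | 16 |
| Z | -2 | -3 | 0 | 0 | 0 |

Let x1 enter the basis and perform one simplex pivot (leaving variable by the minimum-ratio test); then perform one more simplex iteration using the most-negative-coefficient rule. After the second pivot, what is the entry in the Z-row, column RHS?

74/3

Ratio test on column x1 — row 1: 29/2 = 29/2; row 2: 16/2 = 8. Minimum is 8 at row 2 (w2 leaves); pivot element 2.
Divide row 2 by 2; eliminate column x1 from the other rows.
Second iteration: most negative Z-row entry is -2 in column x2, so x2 enters.
Ratio test on column x2 — row 1: 13/3 = 13/3; row 2: 8/(1/2) = 16. Minimum is 13/3 at row 1 (w1 leaves); pivot element 3.
Divide row 1 by 3; eliminate column x2 from the other rows.
After both pivots, the entry at the Z-row, column RHS is 74/3.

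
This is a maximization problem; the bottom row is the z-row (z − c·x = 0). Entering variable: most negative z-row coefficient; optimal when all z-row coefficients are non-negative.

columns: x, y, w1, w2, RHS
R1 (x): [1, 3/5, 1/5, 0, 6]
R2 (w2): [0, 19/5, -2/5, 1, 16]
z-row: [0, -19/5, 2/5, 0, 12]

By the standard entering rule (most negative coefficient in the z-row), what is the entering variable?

y

Negative z-row entries: y: -19/5.
The most negative is -19/5 in column y, so y enters.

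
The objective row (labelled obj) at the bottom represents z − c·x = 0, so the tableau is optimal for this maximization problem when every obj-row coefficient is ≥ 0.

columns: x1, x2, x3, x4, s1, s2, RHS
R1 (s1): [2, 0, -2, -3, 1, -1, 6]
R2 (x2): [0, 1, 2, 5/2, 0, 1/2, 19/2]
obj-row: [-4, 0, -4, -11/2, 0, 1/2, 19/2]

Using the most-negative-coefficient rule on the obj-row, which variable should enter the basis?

x4

Negative obj-row entries: x1: -4, x3: -4, x4: -11/2.
The most negative is -11/2 in column x4, so x4 enters.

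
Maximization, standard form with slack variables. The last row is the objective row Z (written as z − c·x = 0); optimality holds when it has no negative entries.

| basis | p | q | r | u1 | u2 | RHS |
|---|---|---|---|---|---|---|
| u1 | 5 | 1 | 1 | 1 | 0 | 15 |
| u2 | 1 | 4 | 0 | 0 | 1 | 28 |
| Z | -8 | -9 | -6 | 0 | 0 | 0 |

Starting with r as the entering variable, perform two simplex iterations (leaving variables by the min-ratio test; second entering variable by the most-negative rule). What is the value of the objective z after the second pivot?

111

Ratio test on column r — row 1: 15/1 = 15; row 2: entry 0 ≤ 0. Minimum is 15 at row 1 (u1 leaves); pivot element 1.
Pivot on row 1; the Z-row RHS becomes 0 − (-6)·15 = 90.
Next entering variable (most negative Z-row entry -3): q.
Ratio test on column q — row 1: 15/1 = 15; row 2: 28/4 = 7. Minimum is 7 at row 2 (u2 leaves); pivot element 4.
After the second pivot the Z-row RHS is 90 − (-3)·7 = 111.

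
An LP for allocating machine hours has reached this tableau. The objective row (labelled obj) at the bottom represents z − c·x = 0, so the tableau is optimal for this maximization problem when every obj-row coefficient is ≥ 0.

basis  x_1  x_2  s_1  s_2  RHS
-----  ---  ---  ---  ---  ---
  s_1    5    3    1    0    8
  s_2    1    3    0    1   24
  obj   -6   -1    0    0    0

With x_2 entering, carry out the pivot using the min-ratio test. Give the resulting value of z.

8/3

Ratio test on column x_2 — row 1: 8/3 = 8/3; row 2: 24/3 = 8. Minimum is 8/3 at row 1 (s_1 leaves); pivot element 3.
Pivot on row 1; the obj-row RHS becomes 0 − (-1)·(8/3) = 8/3.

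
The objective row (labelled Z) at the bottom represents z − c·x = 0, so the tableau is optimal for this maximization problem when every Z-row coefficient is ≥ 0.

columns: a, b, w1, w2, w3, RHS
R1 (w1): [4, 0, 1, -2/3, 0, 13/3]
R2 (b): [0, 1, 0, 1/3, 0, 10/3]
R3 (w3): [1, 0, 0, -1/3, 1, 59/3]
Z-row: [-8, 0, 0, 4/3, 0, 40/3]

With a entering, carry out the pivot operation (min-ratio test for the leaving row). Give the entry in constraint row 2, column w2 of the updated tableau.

1/3

Ratio test on column a — row 1: (13/3)/4 = 13/12; row 2: entry 0 ≤ 0; row 3: (59/3)/1 = 59/3. Minimum is 13/12 at row 1 (w1 leaves); pivot element 4.
Divide row 1 by 4; eliminate column a from the other rows.
Row 2 update in column w2: 1/3 − 0·(-1/6) = 1/3.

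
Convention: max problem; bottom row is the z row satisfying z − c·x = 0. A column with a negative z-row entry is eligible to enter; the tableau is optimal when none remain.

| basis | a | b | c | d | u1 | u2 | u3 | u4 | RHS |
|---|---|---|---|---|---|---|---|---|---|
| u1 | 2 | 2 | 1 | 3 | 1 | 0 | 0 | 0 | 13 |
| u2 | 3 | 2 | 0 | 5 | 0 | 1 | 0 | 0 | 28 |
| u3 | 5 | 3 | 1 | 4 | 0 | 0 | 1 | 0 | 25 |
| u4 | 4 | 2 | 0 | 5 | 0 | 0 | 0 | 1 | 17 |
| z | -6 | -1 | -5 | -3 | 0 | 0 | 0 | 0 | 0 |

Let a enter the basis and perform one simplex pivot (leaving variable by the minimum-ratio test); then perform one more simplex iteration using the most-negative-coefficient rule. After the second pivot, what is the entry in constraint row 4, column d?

Ratio test on column a — row 1: 13/2 = 13/2; row 2: 28/3 = 28/3; row 3: 25/5 = 5; row 4: 17/4 = 17/4. Minimum is 17/4 at row 4 (u4 leaves); pivot element 4.
Divide row 4 by 4; eliminate column a from the other rows.
Second iteration: most negative z-row entry is -5 in column c, so c enters.
Ratio test on column c — row 1: (9/2)/1 = 9/2; row 2: entry 0 ≤ 0; row 3: (15/4)/1 = 15/4; row 4: entry 0 ≤ 0. Minimum is 15/4 at row 3 (u3 leaves); pivot element 1.
Divide row 3 by 1; eliminate column c from the other rows.
After both pivots, the entry at constraint row 4, column d is 5/4.

5/4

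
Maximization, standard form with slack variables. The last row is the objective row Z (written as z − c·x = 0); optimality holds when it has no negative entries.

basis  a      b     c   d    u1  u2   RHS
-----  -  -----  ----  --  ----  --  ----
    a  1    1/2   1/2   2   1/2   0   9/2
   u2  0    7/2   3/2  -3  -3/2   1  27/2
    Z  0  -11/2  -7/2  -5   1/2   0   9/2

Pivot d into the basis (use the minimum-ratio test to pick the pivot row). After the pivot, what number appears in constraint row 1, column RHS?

9/4

Ratio test on column d — row 1: (9/2)/2 = 9/4; row 2: entry -3 ≤ 0. Minimum is 9/4 at row 1 (a leaves); pivot element 2.
Divide row 1 by 2; eliminate column d from the other rows.
In the new row 1, the RHS entry is the old entry divided by the pivot: (9/2)/2 = 9/4.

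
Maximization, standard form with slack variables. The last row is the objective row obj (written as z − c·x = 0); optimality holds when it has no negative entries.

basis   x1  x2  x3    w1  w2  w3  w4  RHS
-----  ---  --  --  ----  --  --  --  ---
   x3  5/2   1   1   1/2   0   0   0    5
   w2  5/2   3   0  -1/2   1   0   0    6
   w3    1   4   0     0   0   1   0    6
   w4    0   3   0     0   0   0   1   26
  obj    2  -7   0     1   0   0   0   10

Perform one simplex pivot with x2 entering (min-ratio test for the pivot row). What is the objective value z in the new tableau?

Ratio test on column x2 — row 1: 5/1 = 5; row 2: 6/3 = 2; row 3: 6/4 = 3/2; row 4: 26/3 = 26/3. Minimum is 3/2 at row 3 (w3 leaves); pivot element 4.
Pivot on row 3; the obj-row RHS becomes 10 − (-7)·(3/2) = 41/2.

41/2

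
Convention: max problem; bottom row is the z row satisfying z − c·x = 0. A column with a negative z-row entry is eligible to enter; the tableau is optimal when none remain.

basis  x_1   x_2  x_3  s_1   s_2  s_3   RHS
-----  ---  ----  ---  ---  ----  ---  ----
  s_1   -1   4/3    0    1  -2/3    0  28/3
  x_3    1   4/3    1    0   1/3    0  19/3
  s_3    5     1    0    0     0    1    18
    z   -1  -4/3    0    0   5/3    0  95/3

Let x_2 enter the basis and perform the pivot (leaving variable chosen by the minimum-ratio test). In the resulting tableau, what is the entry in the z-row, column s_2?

2

Ratio test on column x_2 — row 1: (28/3)/(4/3) = 7; row 2: (19/3)/(4/3) = 19/4; row 3: 18/1 = 18. Minimum is 19/4 at row 2 (x_3 leaves); pivot element 4/3.
Divide row 2 by 4/3; eliminate column x_2 from the other rows.
z-row update in column s_2: 5/3 − (-4/3)·(1/4) = 2.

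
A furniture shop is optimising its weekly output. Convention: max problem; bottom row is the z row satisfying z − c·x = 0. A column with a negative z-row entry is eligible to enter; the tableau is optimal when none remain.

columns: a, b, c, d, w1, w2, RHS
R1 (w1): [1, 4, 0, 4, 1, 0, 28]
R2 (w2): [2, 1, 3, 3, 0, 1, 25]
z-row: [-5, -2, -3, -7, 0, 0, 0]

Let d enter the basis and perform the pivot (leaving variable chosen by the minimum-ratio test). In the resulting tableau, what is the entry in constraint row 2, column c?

Ratio test on column d — row 1: 28/4 = 7; row 2: 25/3 = 25/3. Minimum is 7 at row 1 (w1 leaves); pivot element 4.
Divide row 1 by 4; eliminate column d from the other rows.
Row 2 update in column c: 3 − 3·0 = 3.

3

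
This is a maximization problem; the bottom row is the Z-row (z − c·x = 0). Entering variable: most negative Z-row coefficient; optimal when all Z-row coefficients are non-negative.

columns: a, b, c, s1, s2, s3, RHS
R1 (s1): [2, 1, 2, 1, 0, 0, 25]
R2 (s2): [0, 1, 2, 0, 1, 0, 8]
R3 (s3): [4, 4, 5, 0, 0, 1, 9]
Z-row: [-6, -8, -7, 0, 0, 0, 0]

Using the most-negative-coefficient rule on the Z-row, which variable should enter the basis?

Negative Z-row entries: a: -6, b: -8, c: -7.
The most negative is -8 in column b, so b enters.

b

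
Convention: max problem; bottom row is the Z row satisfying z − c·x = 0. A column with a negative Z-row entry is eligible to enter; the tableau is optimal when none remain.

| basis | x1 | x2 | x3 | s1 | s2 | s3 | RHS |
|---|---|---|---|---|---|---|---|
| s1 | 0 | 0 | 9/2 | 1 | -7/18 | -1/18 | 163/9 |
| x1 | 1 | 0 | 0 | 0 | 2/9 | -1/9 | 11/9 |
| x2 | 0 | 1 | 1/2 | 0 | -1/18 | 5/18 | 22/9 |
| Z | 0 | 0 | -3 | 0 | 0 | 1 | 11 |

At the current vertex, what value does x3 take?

0

x3 is not in the basis, so in the current basic feasible solution x3 = 0.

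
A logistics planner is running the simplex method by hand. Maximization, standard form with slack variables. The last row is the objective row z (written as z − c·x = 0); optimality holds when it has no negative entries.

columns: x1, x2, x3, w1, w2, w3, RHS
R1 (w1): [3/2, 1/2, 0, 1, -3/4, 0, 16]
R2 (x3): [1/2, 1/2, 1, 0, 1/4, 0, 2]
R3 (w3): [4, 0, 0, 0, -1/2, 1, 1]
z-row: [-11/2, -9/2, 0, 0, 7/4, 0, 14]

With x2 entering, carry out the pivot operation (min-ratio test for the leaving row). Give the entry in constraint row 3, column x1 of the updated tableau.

4

Ratio test on column x2 — row 1: 16/(1/2) = 32; row 2: 2/(1/2) = 4; row 3: entry 0 ≤ 0. Minimum is 4 at row 2 (x3 leaves); pivot element 1/2.
Divide row 2 by 1/2; eliminate column x2 from the other rows.
Row 3 update in column x1: 4 − 0·1 = 4.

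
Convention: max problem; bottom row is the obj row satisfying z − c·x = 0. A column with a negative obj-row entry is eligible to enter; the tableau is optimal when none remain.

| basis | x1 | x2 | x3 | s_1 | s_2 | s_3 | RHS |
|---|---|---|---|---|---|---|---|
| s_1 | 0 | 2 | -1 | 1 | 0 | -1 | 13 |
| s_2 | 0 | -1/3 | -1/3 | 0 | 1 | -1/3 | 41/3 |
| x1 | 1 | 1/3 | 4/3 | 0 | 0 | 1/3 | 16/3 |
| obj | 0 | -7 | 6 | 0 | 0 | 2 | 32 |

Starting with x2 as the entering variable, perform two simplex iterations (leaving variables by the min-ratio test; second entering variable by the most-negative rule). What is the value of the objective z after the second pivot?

Ratio test on column x2 — row 1: 13/2 = 13/2; row 2: entry -1/3 ≤ 0; row 3: (16/3)/(1/3) = 16. Minimum is 13/2 at row 1 (s_1 leaves); pivot element 2.
Pivot on row 1; the obj-row RHS becomes 32 − (-7)·(13/2) = 155/2.
Next entering variable (most negative obj-row entry -3/2): s_3.
Ratio test on column s_3 — row 1: entry -1/2 ≤ 0; row 2: entry -1/2 ≤ 0; row 3: (19/6)/(1/2) = 19/3. Minimum is 19/3 at row 3 (x1 leaves); pivot element 1/2.
After the second pivot the obj-row RHS is 155/2 − (-3/2)·(19/3) = 87.

87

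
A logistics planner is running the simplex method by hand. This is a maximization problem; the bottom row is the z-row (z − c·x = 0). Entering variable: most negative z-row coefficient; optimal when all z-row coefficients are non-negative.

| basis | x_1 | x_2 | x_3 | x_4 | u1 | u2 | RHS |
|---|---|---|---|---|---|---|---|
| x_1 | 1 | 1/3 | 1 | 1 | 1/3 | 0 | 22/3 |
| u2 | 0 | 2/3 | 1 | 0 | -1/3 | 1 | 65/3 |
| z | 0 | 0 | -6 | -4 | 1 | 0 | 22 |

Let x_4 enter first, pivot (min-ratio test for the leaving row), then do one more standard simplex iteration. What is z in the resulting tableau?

Ratio test on column x_4 — row 1: (22/3)/1 = 22/3; row 2: entry 0 ≤ 0. Minimum is 22/3 at row 1 (x_1 leaves); pivot element 1.
Pivot on row 1; the z-row RHS becomes 22 − (-4)·(22/3) = 154/3.
Next entering variable (most negative z-row entry -2): x_3.
Ratio test on column x_3 — row 1: (22/3)/1 = 22/3; row 2: (65/3)/1 = 65/3. Minimum is 22/3 at row 1 (x_4 leaves); pivot element 1.
After the second pivot the z-row RHS is 154/3 − (-2)·(22/3) = 66.

66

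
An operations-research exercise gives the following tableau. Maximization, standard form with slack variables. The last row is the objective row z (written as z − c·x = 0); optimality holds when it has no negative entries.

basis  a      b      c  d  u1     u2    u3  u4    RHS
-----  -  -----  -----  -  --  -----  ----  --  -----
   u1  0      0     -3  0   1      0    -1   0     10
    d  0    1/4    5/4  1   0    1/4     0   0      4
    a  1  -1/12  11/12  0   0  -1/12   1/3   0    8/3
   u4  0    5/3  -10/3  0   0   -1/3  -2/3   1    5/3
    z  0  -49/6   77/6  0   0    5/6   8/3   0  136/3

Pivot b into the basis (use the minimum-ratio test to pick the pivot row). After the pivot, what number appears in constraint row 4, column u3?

-2/5

Ratio test on column b — row 1: entry 0 ≤ 0; row 2: 4/(1/4) = 16; row 3: entry -1/12 ≤ 0; row 4: (5/3)/(5/3) = 1. Minimum is 1 at row 4 (u4 leaves); pivot element 5/3.
Divide row 4 by 5/3; eliminate column b from the other rows.
In the new row 4, the u3 entry is the old entry divided by the pivot: (-2/3)/(5/3) = -2/5.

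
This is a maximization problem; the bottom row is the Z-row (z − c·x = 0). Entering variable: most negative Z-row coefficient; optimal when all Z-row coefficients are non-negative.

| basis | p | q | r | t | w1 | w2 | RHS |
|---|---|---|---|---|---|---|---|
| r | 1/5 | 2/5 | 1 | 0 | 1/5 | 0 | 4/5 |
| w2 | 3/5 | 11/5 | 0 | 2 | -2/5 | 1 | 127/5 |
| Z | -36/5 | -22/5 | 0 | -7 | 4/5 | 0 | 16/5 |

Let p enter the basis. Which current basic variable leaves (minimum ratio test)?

r

Column p entries and ratios — r: (4/5)/(1/5) = 4; w2: (127/5)/(3/5) = 127/3.
Smallest ratio is 4 in the row of r, so r leaves.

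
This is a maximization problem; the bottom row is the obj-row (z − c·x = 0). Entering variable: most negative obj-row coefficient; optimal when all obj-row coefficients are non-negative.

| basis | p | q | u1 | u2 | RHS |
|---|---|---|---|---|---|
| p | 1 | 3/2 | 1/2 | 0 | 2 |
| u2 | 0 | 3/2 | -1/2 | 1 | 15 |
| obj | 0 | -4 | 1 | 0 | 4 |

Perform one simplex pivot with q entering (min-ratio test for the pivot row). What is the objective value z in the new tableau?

Ratio test on column q — row 1: 2/(3/2) = 4/3; row 2: 15/(3/2) = 10. Minimum is 4/3 at row 1 (p leaves); pivot element 3/2.
Pivot on row 1; the obj-row RHS becomes 4 − (-4)·(4/3) = 28/3.

28/3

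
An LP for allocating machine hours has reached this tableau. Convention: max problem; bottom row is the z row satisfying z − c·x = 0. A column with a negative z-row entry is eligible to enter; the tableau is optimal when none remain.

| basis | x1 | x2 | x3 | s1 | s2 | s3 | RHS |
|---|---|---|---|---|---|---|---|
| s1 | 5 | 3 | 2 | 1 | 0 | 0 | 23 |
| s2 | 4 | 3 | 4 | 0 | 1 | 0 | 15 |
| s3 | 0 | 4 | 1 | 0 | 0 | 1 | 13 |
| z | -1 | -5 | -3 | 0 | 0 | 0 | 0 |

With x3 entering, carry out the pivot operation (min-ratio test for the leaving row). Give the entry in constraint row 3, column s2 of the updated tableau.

Ratio test on column x3 — row 1: 23/2 = 23/2; row 2: 15/4 = 15/4; row 3: 13/1 = 13. Minimum is 15/4 at row 2 (s2 leaves); pivot element 4.
Divide row 2 by 4; eliminate column x3 from the other rows.
Row 3 update in column s2: 0 − 1·(1/4) = -1/4.

-1/4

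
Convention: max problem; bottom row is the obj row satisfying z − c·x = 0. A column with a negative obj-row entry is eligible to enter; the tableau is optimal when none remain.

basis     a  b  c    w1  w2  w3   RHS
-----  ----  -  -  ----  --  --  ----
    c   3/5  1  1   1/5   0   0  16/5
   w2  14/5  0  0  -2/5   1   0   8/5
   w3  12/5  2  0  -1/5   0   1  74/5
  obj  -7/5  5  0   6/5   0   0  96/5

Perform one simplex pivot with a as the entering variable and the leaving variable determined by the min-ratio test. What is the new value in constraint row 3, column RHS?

94/7

Ratio test on column a — row 1: (16/5)/(3/5) = 16/3; row 2: (8/5)/(14/5) = 4/7; row 3: (74/5)/(12/5) = 37/6. Minimum is 4/7 at row 2 (w2 leaves); pivot element 14/5.
Divide row 2 by 14/5; eliminate column a from the other rows.
Row 3 update in column RHS: 74/5 − (12/5)·(4/7) = 94/7.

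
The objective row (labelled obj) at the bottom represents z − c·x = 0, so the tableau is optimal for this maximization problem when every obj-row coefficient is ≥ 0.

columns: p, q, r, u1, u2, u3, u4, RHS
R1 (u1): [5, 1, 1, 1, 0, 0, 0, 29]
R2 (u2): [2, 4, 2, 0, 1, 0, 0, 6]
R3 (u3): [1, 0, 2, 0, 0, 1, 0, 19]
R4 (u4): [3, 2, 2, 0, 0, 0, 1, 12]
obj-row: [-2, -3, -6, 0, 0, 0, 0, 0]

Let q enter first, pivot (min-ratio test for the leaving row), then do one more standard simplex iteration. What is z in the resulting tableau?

Ratio test on column q — row 1: 29/1 = 29; row 2: 6/4 = 3/2; row 3: entry 0 ≤ 0; row 4: 12/2 = 6. Minimum is 3/2 at row 2 (u2 leaves); pivot element 4.
Pivot on row 2; the obj-row RHS becomes 0 − (-3)·(3/2) = 9/2.
Next entering variable (most negative obj-row entry -9/2): r.
Ratio test on column r — row 1: (55/2)/(1/2) = 55; row 2: (3/2)/(1/2) = 3; row 3: 19/2 = 19/2; row 4: 9/1 = 9. Minimum is 3 at row 2 (q leaves); pivot element 1/2.
After the second pivot the obj-row RHS is 9/2 − (-9/2)·3 = 18.

18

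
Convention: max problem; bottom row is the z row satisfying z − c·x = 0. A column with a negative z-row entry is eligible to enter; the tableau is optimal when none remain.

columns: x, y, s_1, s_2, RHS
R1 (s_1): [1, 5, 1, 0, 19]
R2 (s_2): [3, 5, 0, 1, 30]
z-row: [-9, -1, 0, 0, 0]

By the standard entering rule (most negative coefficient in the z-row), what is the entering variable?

x

Negative z-row entries: x: -9, y: -1.
The most negative is -9 in column x, so x enters.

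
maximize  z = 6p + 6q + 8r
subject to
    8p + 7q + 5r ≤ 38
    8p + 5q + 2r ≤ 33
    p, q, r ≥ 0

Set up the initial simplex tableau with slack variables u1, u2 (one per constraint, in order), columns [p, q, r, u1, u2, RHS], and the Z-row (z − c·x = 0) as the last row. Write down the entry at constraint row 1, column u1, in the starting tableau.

1

Slack u1 belongs to constraint 1; its column is the unit vector e_1, so the entry in row 1 is 1.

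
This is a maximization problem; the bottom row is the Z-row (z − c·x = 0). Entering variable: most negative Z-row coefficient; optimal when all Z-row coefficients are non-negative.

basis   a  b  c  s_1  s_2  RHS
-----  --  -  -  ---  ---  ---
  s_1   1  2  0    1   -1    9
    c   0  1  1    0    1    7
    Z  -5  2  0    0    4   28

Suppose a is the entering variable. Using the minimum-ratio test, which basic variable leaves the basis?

Column a entries and ratios — s_1: 9/1 = 9; c: 0 ≤ 0, skip.
Smallest ratio is 9 in the row of s_1, so s_1 leaves.

s_1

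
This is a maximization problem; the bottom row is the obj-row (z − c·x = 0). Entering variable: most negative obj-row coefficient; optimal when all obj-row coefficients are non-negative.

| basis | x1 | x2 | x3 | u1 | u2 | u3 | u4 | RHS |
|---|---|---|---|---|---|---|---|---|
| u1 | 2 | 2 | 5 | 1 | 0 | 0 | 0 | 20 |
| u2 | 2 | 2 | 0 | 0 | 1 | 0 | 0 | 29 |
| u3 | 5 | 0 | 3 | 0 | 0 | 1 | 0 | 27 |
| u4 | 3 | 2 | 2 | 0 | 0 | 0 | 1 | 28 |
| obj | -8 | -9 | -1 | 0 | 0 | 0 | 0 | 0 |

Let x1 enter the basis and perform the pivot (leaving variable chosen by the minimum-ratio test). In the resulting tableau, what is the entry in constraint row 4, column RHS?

59/5

Ratio test on column x1 — row 1: 20/2 = 10; row 2: 29/2 = 29/2; row 3: 27/5 = 27/5; row 4: 28/3 = 28/3. Minimum is 27/5 at row 3 (u3 leaves); pivot element 5.
Divide row 3 by 5; eliminate column x1 from the other rows.
Row 4 update in column RHS: 28 − 3·(27/5) = 59/5.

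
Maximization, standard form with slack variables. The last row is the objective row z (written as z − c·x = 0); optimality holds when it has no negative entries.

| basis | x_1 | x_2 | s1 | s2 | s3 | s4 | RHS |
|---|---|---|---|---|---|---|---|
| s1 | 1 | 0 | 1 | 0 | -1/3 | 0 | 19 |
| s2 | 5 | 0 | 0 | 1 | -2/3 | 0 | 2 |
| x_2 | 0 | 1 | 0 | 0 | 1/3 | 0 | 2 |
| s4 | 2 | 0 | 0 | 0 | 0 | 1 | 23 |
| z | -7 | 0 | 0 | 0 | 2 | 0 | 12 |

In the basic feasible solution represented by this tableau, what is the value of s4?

s4 is basic (row 4); its value is the RHS of that row, 23.

23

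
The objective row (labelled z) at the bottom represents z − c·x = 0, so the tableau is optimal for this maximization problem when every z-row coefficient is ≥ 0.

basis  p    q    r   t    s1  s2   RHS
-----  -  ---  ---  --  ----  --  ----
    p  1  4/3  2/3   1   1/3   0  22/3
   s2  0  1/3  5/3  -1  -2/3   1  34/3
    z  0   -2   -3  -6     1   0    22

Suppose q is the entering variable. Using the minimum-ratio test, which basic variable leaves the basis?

p

Column q entries and ratios — p: (22/3)/(4/3) = 11/2; s2: (34/3)/(1/3) = 34.
Smallest ratio is 11/2 in the row of p, so p leaves.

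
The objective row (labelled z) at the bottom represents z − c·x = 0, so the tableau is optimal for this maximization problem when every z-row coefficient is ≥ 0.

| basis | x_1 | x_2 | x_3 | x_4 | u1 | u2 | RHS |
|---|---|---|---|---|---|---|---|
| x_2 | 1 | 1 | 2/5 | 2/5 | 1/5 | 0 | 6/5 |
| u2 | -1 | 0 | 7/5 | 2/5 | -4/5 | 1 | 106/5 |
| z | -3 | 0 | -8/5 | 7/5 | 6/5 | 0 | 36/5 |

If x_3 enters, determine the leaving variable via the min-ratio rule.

x_2

Column x_3 entries and ratios — x_2: (6/5)/(2/5) = 3; u2: (106/5)/(7/5) = 106/7.
Smallest ratio is 3 in the row of x_2, so x_2 leaves.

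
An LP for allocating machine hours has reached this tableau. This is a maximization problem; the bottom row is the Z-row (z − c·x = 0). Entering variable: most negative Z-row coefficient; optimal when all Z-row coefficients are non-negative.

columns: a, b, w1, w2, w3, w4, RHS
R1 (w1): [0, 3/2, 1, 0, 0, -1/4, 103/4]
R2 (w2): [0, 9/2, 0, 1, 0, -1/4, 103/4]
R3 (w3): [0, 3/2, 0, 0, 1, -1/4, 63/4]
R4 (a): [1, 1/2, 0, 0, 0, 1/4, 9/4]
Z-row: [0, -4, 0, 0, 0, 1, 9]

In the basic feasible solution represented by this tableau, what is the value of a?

9/4

a is basic (row 4); its value is the RHS of that row, 9/4.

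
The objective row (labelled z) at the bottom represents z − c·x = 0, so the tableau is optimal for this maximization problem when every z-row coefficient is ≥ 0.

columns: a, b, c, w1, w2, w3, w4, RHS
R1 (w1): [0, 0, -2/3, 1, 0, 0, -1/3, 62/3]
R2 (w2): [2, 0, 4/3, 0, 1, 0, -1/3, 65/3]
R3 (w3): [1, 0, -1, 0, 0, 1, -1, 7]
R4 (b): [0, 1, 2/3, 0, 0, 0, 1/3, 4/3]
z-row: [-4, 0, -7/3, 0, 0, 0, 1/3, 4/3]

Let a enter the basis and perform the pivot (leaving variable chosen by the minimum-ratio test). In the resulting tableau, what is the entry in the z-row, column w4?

Ratio test on column a — row 1: entry 0 ≤ 0; row 2: (65/3)/2 = 65/6; row 3: 7/1 = 7; row 4: entry 0 ≤ 0. Minimum is 7 at row 3 (w3 leaves); pivot element 1.
Divide row 3 by 1; eliminate column a from the other rows.
z-row update in column w4: 1/3 − (-4)·(-1) = -11/3.

-11/3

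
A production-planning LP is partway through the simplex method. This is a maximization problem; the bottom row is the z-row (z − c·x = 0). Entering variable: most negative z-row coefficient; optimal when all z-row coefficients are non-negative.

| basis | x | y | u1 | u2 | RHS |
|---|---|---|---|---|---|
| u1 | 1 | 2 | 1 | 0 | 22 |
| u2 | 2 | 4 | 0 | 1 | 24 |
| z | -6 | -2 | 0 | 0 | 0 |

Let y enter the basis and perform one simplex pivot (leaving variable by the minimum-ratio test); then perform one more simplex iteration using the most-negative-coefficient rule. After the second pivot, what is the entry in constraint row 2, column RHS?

Ratio test on column y — row 1: 22/2 = 11; row 2: 24/4 = 6. Minimum is 6 at row 2 (u2 leaves); pivot element 4.
Divide row 2 by 4; eliminate column y from the other rows.
Second iteration: most negative z-row entry is -5 in column x, so x enters.
Ratio test on column x — row 1: entry 0 ≤ 0; row 2: 6/(1/2) = 12. Minimum is 12 at row 2 (y leaves); pivot element 1/2.
Divide row 2 by 1/2; eliminate column x from the other rows.
After both pivots, the entry at constraint row 2, column RHS is 12.

12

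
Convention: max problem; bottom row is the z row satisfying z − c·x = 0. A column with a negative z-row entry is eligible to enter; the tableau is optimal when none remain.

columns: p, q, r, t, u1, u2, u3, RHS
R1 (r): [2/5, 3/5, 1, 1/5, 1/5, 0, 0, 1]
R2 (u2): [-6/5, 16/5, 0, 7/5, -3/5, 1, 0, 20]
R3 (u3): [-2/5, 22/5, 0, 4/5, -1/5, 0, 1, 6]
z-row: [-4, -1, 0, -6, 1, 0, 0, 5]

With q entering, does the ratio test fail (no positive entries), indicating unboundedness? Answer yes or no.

Column q has positive entries in row(s) 1, 2, 3, so the ratio test bounds it — not unbounded.

no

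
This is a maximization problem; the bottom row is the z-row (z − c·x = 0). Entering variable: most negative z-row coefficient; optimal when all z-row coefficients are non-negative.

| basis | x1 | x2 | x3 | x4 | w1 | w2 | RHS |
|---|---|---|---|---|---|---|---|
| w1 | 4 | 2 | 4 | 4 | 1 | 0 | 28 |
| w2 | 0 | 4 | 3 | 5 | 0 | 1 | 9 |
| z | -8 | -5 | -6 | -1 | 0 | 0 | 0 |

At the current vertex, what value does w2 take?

9

w2 is basic (row 2); its value is the RHS of that row, 9.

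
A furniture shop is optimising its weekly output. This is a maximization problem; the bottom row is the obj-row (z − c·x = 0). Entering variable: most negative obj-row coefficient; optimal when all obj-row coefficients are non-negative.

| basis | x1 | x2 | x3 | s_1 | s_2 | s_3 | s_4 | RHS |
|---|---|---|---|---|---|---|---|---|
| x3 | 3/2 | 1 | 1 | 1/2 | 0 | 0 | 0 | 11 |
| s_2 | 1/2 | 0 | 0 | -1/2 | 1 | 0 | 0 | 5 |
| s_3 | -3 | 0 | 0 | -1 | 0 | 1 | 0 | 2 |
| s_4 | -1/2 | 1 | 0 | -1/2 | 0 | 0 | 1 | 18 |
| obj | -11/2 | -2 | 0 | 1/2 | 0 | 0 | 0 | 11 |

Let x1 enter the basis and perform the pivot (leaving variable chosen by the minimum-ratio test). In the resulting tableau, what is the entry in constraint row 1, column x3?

2/3

Ratio test on column x1 — row 1: 11/(3/2) = 22/3; row 2: 5/(1/2) = 10; row 3: entry -3 ≤ 0; row 4: entry -1/2 ≤ 0. Minimum is 22/3 at row 1 (x3 leaves); pivot element 3/2.
Divide row 1 by 3/2; eliminate column x1 from the other rows.
In the new row 1, the x3 entry is the old entry divided by the pivot: 1/(3/2) = 2/3.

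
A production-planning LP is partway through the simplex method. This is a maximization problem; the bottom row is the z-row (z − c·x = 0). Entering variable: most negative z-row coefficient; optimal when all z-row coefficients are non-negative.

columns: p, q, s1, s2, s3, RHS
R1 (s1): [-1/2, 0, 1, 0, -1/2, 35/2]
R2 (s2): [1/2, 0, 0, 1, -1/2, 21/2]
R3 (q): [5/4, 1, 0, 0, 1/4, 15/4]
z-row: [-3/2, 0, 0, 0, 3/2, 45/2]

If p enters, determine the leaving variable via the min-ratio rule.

Column p entries and ratios — s1: -1/2 ≤ 0, skip; s2: (21/2)/(1/2) = 21; q: (15/4)/(5/4) = 3.
Smallest ratio is 3 in the row of q, so q leaves.

q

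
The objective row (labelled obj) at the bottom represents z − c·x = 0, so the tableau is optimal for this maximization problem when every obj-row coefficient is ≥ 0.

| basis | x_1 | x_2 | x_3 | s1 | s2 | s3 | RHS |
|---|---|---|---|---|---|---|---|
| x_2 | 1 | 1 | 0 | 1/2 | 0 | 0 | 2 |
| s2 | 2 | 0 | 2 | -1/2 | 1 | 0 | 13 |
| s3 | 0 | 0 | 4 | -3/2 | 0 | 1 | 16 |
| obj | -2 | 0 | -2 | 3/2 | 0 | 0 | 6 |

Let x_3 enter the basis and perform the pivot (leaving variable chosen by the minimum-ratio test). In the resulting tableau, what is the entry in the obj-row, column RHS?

14

Ratio test on column x_3 — row 1: entry 0 ≤ 0; row 2: 13/2 = 13/2; row 3: 16/4 = 4. Minimum is 4 at row 3 (s3 leaves); pivot element 4.
Divide row 3 by 4; eliminate column x_3 from the other rows.
obj-row update in column RHS: 6 − (-2)·4 = 14.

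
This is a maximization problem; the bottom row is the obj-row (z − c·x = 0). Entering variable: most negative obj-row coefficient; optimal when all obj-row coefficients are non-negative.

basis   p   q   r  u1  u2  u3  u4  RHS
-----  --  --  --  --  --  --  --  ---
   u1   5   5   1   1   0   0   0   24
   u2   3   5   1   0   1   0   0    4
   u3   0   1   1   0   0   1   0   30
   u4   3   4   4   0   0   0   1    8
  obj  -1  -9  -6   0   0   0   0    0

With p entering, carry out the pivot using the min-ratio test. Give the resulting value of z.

4/3

Ratio test on column p — row 1: 24/5 = 24/5; row 2: 4/3 = 4/3; row 3: entry 0 ≤ 0; row 4: 8/3 = 8/3. Minimum is 4/3 at row 2 (u2 leaves); pivot element 3.
Pivot on row 2; the obj-row RHS becomes 0 − (-1)·(4/3) = 4/3.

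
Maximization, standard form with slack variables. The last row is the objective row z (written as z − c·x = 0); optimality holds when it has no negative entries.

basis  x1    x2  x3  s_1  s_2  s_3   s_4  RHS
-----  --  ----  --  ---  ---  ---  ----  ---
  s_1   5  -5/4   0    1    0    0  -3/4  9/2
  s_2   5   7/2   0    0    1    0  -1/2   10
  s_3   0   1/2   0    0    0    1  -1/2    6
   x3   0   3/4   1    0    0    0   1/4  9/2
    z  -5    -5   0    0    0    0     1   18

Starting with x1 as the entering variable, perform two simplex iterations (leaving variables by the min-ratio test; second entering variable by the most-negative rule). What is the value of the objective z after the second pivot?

Ratio test on column x1 — row 1: (9/2)/5 = 9/10; row 2: 10/5 = 2; row 3: entry 0 ≤ 0; row 4: entry 0 ≤ 0. Minimum is 9/10 at row 1 (s_1 leaves); pivot element 5.
Pivot on row 1; the z-row RHS becomes 18 − (-5)·(9/10) = 45/2.
Next entering variable (most negative z-row entry -25/4): x2.
Ratio test on column x2 — row 1: entry -1/4 ≤ 0; row 2: (11/2)/(19/4) = 22/19; row 3: 6/(1/2) = 12; row 4: (9/2)/(3/4) = 6. Minimum is 22/19 at row 2 (s_2 leaves); pivot element 19/4.
After the second pivot the z-row RHS is 45/2 − (-25/4)·(22/19) = 565/19.

565/19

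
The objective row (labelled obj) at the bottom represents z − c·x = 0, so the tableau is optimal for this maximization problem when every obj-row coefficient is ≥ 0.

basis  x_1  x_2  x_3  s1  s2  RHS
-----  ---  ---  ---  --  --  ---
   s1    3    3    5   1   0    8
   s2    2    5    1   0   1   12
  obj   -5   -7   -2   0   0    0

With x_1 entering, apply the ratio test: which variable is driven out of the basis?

s1

Column x_1 entries and ratios — s1: 8/3 = 8/3; s2: 12/2 = 6.
Smallest ratio is 8/3 in the row of s1, so s1 leaves.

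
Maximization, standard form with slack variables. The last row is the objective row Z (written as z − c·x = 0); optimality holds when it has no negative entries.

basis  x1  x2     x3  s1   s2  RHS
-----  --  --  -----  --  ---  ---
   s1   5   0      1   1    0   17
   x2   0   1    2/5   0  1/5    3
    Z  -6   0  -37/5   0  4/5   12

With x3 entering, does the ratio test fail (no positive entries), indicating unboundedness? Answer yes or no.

Column x3 has positive entries in row(s) 1, 2, so the ratio test bounds it — not unbounded.

no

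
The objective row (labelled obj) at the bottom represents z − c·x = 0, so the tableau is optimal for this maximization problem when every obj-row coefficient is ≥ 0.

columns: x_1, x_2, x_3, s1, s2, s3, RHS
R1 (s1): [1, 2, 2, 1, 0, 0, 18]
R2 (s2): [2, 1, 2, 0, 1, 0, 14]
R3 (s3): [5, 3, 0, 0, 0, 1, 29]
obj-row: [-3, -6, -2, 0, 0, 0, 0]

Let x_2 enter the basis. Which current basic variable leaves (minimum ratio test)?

Column x_2 entries and ratios — s1: 18/2 = 9; s2: 14/1 = 14; s3: 29/3 = 29/3.
Smallest ratio is 9 in the row of s1, so s1 leaves.

s1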